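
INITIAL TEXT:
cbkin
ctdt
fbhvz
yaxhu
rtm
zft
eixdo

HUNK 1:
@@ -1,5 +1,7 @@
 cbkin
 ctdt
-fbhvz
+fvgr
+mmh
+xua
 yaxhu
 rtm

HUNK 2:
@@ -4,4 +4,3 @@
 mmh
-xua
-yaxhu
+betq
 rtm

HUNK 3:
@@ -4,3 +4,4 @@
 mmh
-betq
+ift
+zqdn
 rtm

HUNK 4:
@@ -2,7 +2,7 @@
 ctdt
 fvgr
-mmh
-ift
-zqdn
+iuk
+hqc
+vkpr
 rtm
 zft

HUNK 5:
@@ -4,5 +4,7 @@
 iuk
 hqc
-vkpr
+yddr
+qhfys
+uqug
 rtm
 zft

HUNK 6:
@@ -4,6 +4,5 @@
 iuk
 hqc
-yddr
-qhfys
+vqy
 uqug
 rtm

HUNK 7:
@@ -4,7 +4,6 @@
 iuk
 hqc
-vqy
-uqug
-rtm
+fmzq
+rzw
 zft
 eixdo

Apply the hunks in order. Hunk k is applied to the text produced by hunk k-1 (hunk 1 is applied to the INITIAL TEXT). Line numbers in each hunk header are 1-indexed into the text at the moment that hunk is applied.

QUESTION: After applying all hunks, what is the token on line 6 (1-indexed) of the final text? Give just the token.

Hunk 1: at line 1 remove [fbhvz] add [fvgr,mmh,xua] -> 9 lines: cbkin ctdt fvgr mmh xua yaxhu rtm zft eixdo
Hunk 2: at line 4 remove [xua,yaxhu] add [betq] -> 8 lines: cbkin ctdt fvgr mmh betq rtm zft eixdo
Hunk 3: at line 4 remove [betq] add [ift,zqdn] -> 9 lines: cbkin ctdt fvgr mmh ift zqdn rtm zft eixdo
Hunk 4: at line 2 remove [mmh,ift,zqdn] add [iuk,hqc,vkpr] -> 9 lines: cbkin ctdt fvgr iuk hqc vkpr rtm zft eixdo
Hunk 5: at line 4 remove [vkpr] add [yddr,qhfys,uqug] -> 11 lines: cbkin ctdt fvgr iuk hqc yddr qhfys uqug rtm zft eixdo
Hunk 6: at line 4 remove [yddr,qhfys] add [vqy] -> 10 lines: cbkin ctdt fvgr iuk hqc vqy uqug rtm zft eixdo
Hunk 7: at line 4 remove [vqy,uqug,rtm] add [fmzq,rzw] -> 9 lines: cbkin ctdt fvgr iuk hqc fmzq rzw zft eixdo
Final line 6: fmzq

Answer: fmzq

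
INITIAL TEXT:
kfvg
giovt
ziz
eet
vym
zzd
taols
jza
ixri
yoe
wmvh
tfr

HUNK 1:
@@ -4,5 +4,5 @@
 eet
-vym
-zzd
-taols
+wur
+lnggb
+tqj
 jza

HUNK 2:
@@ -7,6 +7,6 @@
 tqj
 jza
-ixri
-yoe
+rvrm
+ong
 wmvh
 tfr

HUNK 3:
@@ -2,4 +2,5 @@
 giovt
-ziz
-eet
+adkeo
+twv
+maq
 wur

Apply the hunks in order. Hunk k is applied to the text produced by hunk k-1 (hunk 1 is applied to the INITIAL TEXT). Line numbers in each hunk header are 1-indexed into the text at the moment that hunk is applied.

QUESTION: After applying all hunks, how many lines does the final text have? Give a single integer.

Answer: 13

Derivation:
Hunk 1: at line 4 remove [vym,zzd,taols] add [wur,lnggb,tqj] -> 12 lines: kfvg giovt ziz eet wur lnggb tqj jza ixri yoe wmvh tfr
Hunk 2: at line 7 remove [ixri,yoe] add [rvrm,ong] -> 12 lines: kfvg giovt ziz eet wur lnggb tqj jza rvrm ong wmvh tfr
Hunk 3: at line 2 remove [ziz,eet] add [adkeo,twv,maq] -> 13 lines: kfvg giovt adkeo twv maq wur lnggb tqj jza rvrm ong wmvh tfr
Final line count: 13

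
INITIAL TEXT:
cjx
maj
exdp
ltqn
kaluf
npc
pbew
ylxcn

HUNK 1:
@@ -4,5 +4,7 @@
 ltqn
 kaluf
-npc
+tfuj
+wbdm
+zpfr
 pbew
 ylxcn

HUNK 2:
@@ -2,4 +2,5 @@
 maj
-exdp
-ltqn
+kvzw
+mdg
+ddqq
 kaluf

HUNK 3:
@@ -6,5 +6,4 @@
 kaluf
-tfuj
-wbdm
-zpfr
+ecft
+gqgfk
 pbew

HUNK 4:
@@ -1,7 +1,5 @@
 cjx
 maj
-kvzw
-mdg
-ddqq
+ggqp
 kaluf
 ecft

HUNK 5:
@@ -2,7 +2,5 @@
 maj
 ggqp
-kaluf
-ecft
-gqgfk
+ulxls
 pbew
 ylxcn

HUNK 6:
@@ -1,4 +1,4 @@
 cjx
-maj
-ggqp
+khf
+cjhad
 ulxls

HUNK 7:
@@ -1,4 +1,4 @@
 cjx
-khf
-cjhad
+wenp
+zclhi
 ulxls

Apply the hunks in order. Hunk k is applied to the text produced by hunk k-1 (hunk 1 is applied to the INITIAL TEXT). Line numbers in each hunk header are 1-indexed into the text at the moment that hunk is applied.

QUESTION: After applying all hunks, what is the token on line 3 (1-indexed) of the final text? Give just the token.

Hunk 1: at line 4 remove [npc] add [tfuj,wbdm,zpfr] -> 10 lines: cjx maj exdp ltqn kaluf tfuj wbdm zpfr pbew ylxcn
Hunk 2: at line 2 remove [exdp,ltqn] add [kvzw,mdg,ddqq] -> 11 lines: cjx maj kvzw mdg ddqq kaluf tfuj wbdm zpfr pbew ylxcn
Hunk 3: at line 6 remove [tfuj,wbdm,zpfr] add [ecft,gqgfk] -> 10 lines: cjx maj kvzw mdg ddqq kaluf ecft gqgfk pbew ylxcn
Hunk 4: at line 1 remove [kvzw,mdg,ddqq] add [ggqp] -> 8 lines: cjx maj ggqp kaluf ecft gqgfk pbew ylxcn
Hunk 5: at line 2 remove [kaluf,ecft,gqgfk] add [ulxls] -> 6 lines: cjx maj ggqp ulxls pbew ylxcn
Hunk 6: at line 1 remove [maj,ggqp] add [khf,cjhad] -> 6 lines: cjx khf cjhad ulxls pbew ylxcn
Hunk 7: at line 1 remove [khf,cjhad] add [wenp,zclhi] -> 6 lines: cjx wenp zclhi ulxls pbew ylxcn
Final line 3: zclhi

Answer: zclhi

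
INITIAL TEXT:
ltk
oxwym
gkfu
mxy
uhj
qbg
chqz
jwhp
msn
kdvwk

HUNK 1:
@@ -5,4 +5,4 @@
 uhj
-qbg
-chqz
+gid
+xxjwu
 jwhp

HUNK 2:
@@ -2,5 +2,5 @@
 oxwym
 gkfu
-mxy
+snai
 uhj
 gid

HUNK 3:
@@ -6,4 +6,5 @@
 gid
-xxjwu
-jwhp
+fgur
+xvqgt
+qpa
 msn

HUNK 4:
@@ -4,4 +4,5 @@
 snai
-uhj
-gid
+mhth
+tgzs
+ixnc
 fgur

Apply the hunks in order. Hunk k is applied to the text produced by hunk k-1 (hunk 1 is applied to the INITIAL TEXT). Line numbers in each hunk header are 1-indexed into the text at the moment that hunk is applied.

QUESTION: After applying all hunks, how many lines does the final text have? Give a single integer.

Answer: 12

Derivation:
Hunk 1: at line 5 remove [qbg,chqz] add [gid,xxjwu] -> 10 lines: ltk oxwym gkfu mxy uhj gid xxjwu jwhp msn kdvwk
Hunk 2: at line 2 remove [mxy] add [snai] -> 10 lines: ltk oxwym gkfu snai uhj gid xxjwu jwhp msn kdvwk
Hunk 3: at line 6 remove [xxjwu,jwhp] add [fgur,xvqgt,qpa] -> 11 lines: ltk oxwym gkfu snai uhj gid fgur xvqgt qpa msn kdvwk
Hunk 4: at line 4 remove [uhj,gid] add [mhth,tgzs,ixnc] -> 12 lines: ltk oxwym gkfu snai mhth tgzs ixnc fgur xvqgt qpa msn kdvwk
Final line count: 12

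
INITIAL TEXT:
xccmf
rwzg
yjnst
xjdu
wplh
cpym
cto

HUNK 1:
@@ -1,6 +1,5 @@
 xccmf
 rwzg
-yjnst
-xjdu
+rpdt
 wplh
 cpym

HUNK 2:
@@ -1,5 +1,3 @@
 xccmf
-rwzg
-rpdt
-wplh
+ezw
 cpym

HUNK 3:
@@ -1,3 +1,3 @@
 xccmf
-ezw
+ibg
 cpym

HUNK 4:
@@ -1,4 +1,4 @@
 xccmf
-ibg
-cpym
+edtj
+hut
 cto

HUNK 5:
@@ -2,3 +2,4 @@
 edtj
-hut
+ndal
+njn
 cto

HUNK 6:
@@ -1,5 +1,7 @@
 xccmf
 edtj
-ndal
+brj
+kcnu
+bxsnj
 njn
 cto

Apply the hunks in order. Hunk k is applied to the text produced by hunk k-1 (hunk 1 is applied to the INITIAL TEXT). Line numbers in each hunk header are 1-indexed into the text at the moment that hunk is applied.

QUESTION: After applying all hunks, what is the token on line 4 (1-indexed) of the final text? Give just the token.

Answer: kcnu

Derivation:
Hunk 1: at line 1 remove [yjnst,xjdu] add [rpdt] -> 6 lines: xccmf rwzg rpdt wplh cpym cto
Hunk 2: at line 1 remove [rwzg,rpdt,wplh] add [ezw] -> 4 lines: xccmf ezw cpym cto
Hunk 3: at line 1 remove [ezw] add [ibg] -> 4 lines: xccmf ibg cpym cto
Hunk 4: at line 1 remove [ibg,cpym] add [edtj,hut] -> 4 lines: xccmf edtj hut cto
Hunk 5: at line 2 remove [hut] add [ndal,njn] -> 5 lines: xccmf edtj ndal njn cto
Hunk 6: at line 1 remove [ndal] add [brj,kcnu,bxsnj] -> 7 lines: xccmf edtj brj kcnu bxsnj njn cto
Final line 4: kcnu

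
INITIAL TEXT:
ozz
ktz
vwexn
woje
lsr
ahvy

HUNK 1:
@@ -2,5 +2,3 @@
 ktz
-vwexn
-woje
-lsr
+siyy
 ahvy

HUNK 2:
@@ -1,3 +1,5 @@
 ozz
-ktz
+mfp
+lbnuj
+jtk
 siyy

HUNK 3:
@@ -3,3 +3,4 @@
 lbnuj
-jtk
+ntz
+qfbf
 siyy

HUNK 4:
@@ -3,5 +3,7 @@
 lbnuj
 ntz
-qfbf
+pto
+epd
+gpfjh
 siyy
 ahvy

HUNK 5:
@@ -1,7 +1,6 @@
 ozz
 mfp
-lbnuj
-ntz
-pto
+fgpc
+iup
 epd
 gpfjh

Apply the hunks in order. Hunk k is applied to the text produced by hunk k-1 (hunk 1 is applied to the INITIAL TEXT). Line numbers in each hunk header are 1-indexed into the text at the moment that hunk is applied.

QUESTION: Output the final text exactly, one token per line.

Answer: ozz
mfp
fgpc
iup
epd
gpfjh
siyy
ahvy

Derivation:
Hunk 1: at line 2 remove [vwexn,woje,lsr] add [siyy] -> 4 lines: ozz ktz siyy ahvy
Hunk 2: at line 1 remove [ktz] add [mfp,lbnuj,jtk] -> 6 lines: ozz mfp lbnuj jtk siyy ahvy
Hunk 3: at line 3 remove [jtk] add [ntz,qfbf] -> 7 lines: ozz mfp lbnuj ntz qfbf siyy ahvy
Hunk 4: at line 3 remove [qfbf] add [pto,epd,gpfjh] -> 9 lines: ozz mfp lbnuj ntz pto epd gpfjh siyy ahvy
Hunk 5: at line 1 remove [lbnuj,ntz,pto] add [fgpc,iup] -> 8 lines: ozz mfp fgpc iup epd gpfjh siyy ahvy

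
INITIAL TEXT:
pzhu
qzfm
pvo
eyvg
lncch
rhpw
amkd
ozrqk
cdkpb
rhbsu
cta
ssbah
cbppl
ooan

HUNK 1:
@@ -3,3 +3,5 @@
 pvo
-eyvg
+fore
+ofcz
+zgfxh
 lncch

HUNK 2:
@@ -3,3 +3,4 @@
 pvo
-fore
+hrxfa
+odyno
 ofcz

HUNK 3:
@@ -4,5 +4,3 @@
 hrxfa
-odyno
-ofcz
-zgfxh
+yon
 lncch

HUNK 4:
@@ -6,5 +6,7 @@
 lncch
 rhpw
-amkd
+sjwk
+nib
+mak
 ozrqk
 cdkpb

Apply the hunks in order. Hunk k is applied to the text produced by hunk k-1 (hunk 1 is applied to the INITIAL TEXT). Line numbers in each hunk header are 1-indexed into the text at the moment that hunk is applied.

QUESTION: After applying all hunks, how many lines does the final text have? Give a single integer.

Hunk 1: at line 3 remove [eyvg] add [fore,ofcz,zgfxh] -> 16 lines: pzhu qzfm pvo fore ofcz zgfxh lncch rhpw amkd ozrqk cdkpb rhbsu cta ssbah cbppl ooan
Hunk 2: at line 3 remove [fore] add [hrxfa,odyno] -> 17 lines: pzhu qzfm pvo hrxfa odyno ofcz zgfxh lncch rhpw amkd ozrqk cdkpb rhbsu cta ssbah cbppl ooan
Hunk 3: at line 4 remove [odyno,ofcz,zgfxh] add [yon] -> 15 lines: pzhu qzfm pvo hrxfa yon lncch rhpw amkd ozrqk cdkpb rhbsu cta ssbah cbppl ooan
Hunk 4: at line 6 remove [amkd] add [sjwk,nib,mak] -> 17 lines: pzhu qzfm pvo hrxfa yon lncch rhpw sjwk nib mak ozrqk cdkpb rhbsu cta ssbah cbppl ooan
Final line count: 17

Answer: 17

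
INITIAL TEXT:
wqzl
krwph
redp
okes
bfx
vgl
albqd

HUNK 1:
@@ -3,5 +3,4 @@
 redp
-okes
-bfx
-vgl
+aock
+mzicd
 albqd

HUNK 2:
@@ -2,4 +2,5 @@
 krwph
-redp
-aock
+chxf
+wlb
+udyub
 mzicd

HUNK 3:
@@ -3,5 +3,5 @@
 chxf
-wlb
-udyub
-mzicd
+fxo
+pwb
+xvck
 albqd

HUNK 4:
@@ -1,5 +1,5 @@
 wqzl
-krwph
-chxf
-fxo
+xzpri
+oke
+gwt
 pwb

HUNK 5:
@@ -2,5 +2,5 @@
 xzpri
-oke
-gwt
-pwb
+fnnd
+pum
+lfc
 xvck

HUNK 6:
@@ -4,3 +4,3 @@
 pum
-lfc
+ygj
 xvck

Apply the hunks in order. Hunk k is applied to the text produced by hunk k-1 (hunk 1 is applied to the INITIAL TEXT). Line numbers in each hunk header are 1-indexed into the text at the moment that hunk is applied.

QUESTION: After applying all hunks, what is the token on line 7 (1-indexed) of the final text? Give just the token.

Hunk 1: at line 3 remove [okes,bfx,vgl] add [aock,mzicd] -> 6 lines: wqzl krwph redp aock mzicd albqd
Hunk 2: at line 2 remove [redp,aock] add [chxf,wlb,udyub] -> 7 lines: wqzl krwph chxf wlb udyub mzicd albqd
Hunk 3: at line 3 remove [wlb,udyub,mzicd] add [fxo,pwb,xvck] -> 7 lines: wqzl krwph chxf fxo pwb xvck albqd
Hunk 4: at line 1 remove [krwph,chxf,fxo] add [xzpri,oke,gwt] -> 7 lines: wqzl xzpri oke gwt pwb xvck albqd
Hunk 5: at line 2 remove [oke,gwt,pwb] add [fnnd,pum,lfc] -> 7 lines: wqzl xzpri fnnd pum lfc xvck albqd
Hunk 6: at line 4 remove [lfc] add [ygj] -> 7 lines: wqzl xzpri fnnd pum ygj xvck albqd
Final line 7: albqd

Answer: albqd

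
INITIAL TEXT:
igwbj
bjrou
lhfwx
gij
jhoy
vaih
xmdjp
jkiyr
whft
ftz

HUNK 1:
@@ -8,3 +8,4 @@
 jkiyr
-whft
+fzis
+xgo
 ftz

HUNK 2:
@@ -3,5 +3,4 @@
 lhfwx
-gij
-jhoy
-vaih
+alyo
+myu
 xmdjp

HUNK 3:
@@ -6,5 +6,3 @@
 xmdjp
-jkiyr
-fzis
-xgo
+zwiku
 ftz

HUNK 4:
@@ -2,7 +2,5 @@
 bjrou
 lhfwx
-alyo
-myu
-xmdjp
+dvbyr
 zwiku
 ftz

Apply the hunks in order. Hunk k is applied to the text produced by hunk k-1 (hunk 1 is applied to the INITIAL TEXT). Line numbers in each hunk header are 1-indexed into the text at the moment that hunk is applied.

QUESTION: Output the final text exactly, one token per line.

Answer: igwbj
bjrou
lhfwx
dvbyr
zwiku
ftz

Derivation:
Hunk 1: at line 8 remove [whft] add [fzis,xgo] -> 11 lines: igwbj bjrou lhfwx gij jhoy vaih xmdjp jkiyr fzis xgo ftz
Hunk 2: at line 3 remove [gij,jhoy,vaih] add [alyo,myu] -> 10 lines: igwbj bjrou lhfwx alyo myu xmdjp jkiyr fzis xgo ftz
Hunk 3: at line 6 remove [jkiyr,fzis,xgo] add [zwiku] -> 8 lines: igwbj bjrou lhfwx alyo myu xmdjp zwiku ftz
Hunk 4: at line 2 remove [alyo,myu,xmdjp] add [dvbyr] -> 6 lines: igwbj bjrou lhfwx dvbyr zwiku ftz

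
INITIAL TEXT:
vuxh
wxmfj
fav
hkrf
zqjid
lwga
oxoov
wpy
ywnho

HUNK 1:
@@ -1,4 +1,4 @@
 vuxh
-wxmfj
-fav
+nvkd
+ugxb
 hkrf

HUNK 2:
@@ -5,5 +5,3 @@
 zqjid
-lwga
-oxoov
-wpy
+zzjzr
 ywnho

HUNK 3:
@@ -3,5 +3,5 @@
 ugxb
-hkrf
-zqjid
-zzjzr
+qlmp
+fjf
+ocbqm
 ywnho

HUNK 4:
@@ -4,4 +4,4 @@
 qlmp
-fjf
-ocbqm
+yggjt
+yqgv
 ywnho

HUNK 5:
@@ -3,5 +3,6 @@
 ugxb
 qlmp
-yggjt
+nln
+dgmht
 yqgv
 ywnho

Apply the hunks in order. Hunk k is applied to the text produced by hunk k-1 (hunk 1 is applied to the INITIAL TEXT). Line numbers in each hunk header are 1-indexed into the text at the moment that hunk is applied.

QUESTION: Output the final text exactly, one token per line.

Hunk 1: at line 1 remove [wxmfj,fav] add [nvkd,ugxb] -> 9 lines: vuxh nvkd ugxb hkrf zqjid lwga oxoov wpy ywnho
Hunk 2: at line 5 remove [lwga,oxoov,wpy] add [zzjzr] -> 7 lines: vuxh nvkd ugxb hkrf zqjid zzjzr ywnho
Hunk 3: at line 3 remove [hkrf,zqjid,zzjzr] add [qlmp,fjf,ocbqm] -> 7 lines: vuxh nvkd ugxb qlmp fjf ocbqm ywnho
Hunk 4: at line 4 remove [fjf,ocbqm] add [yggjt,yqgv] -> 7 lines: vuxh nvkd ugxb qlmp yggjt yqgv ywnho
Hunk 5: at line 3 remove [yggjt] add [nln,dgmht] -> 8 lines: vuxh nvkd ugxb qlmp nln dgmht yqgv ywnho

Answer: vuxh
nvkd
ugxb
qlmp
nln
dgmht
yqgv
ywnho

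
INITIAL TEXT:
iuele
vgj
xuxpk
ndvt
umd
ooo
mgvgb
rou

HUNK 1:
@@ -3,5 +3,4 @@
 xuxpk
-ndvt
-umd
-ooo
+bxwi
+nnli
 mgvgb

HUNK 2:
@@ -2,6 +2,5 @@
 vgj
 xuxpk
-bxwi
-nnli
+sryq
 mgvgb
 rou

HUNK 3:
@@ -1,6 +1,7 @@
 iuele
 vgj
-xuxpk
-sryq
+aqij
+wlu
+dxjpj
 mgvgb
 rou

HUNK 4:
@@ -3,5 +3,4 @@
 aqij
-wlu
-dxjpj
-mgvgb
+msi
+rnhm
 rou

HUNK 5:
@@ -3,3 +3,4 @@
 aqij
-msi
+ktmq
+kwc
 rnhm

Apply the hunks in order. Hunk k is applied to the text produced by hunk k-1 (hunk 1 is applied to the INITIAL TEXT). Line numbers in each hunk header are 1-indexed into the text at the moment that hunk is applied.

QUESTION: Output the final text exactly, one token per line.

Answer: iuele
vgj
aqij
ktmq
kwc
rnhm
rou

Derivation:
Hunk 1: at line 3 remove [ndvt,umd,ooo] add [bxwi,nnli] -> 7 lines: iuele vgj xuxpk bxwi nnli mgvgb rou
Hunk 2: at line 2 remove [bxwi,nnli] add [sryq] -> 6 lines: iuele vgj xuxpk sryq mgvgb rou
Hunk 3: at line 1 remove [xuxpk,sryq] add [aqij,wlu,dxjpj] -> 7 lines: iuele vgj aqij wlu dxjpj mgvgb rou
Hunk 4: at line 3 remove [wlu,dxjpj,mgvgb] add [msi,rnhm] -> 6 lines: iuele vgj aqij msi rnhm rou
Hunk 5: at line 3 remove [msi] add [ktmq,kwc] -> 7 lines: iuele vgj aqij ktmq kwc rnhm rou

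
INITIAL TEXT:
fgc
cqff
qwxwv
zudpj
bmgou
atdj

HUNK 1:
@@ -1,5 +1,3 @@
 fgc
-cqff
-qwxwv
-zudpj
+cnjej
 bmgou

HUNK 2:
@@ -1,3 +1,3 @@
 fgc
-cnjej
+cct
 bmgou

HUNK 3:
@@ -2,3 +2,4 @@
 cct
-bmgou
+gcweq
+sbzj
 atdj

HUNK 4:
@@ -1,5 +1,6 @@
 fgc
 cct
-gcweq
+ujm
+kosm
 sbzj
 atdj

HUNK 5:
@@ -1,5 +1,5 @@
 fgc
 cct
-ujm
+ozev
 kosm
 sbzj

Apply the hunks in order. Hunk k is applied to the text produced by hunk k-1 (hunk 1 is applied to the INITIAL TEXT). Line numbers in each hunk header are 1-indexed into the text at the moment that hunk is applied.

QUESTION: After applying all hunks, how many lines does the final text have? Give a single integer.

Answer: 6

Derivation:
Hunk 1: at line 1 remove [cqff,qwxwv,zudpj] add [cnjej] -> 4 lines: fgc cnjej bmgou atdj
Hunk 2: at line 1 remove [cnjej] add [cct] -> 4 lines: fgc cct bmgou atdj
Hunk 3: at line 2 remove [bmgou] add [gcweq,sbzj] -> 5 lines: fgc cct gcweq sbzj atdj
Hunk 4: at line 1 remove [gcweq] add [ujm,kosm] -> 6 lines: fgc cct ujm kosm sbzj atdj
Hunk 5: at line 1 remove [ujm] add [ozev] -> 6 lines: fgc cct ozev kosm sbzj atdj
Final line count: 6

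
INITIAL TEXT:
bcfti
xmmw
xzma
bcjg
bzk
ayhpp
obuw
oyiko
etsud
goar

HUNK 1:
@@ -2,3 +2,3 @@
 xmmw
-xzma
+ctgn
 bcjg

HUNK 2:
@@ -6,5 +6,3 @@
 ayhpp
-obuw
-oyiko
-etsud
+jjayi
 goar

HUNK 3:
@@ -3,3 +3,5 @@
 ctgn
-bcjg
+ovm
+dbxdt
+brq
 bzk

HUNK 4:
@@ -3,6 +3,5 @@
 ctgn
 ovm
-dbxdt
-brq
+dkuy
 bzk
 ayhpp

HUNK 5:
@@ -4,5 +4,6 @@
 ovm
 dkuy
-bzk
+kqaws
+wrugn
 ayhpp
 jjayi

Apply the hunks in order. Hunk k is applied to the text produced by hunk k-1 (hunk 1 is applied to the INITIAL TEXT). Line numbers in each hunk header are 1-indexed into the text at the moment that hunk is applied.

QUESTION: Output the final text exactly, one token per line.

Hunk 1: at line 2 remove [xzma] add [ctgn] -> 10 lines: bcfti xmmw ctgn bcjg bzk ayhpp obuw oyiko etsud goar
Hunk 2: at line 6 remove [obuw,oyiko,etsud] add [jjayi] -> 8 lines: bcfti xmmw ctgn bcjg bzk ayhpp jjayi goar
Hunk 3: at line 3 remove [bcjg] add [ovm,dbxdt,brq] -> 10 lines: bcfti xmmw ctgn ovm dbxdt brq bzk ayhpp jjayi goar
Hunk 4: at line 3 remove [dbxdt,brq] add [dkuy] -> 9 lines: bcfti xmmw ctgn ovm dkuy bzk ayhpp jjayi goar
Hunk 5: at line 4 remove [bzk] add [kqaws,wrugn] -> 10 lines: bcfti xmmw ctgn ovm dkuy kqaws wrugn ayhpp jjayi goar

Answer: bcfti
xmmw
ctgn
ovm
dkuy
kqaws
wrugn
ayhpp
jjayi
goar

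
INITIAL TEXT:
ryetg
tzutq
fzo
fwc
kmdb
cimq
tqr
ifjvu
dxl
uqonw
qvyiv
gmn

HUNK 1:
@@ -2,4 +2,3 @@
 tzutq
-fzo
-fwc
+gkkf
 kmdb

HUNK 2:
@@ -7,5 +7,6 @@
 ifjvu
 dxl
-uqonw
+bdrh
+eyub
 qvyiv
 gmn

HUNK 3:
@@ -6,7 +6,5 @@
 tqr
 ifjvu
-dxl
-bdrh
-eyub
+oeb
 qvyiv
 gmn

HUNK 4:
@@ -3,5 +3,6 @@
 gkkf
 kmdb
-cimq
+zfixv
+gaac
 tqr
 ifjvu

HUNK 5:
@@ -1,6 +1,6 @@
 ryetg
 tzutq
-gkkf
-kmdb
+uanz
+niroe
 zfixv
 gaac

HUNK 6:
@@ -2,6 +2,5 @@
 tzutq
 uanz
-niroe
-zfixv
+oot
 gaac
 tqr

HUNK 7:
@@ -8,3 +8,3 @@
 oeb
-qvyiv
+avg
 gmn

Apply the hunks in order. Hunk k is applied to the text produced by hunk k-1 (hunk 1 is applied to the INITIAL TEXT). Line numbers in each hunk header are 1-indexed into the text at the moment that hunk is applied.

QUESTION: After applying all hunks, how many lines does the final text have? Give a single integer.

Answer: 10

Derivation:
Hunk 1: at line 2 remove [fzo,fwc] add [gkkf] -> 11 lines: ryetg tzutq gkkf kmdb cimq tqr ifjvu dxl uqonw qvyiv gmn
Hunk 2: at line 7 remove [uqonw] add [bdrh,eyub] -> 12 lines: ryetg tzutq gkkf kmdb cimq tqr ifjvu dxl bdrh eyub qvyiv gmn
Hunk 3: at line 6 remove [dxl,bdrh,eyub] add [oeb] -> 10 lines: ryetg tzutq gkkf kmdb cimq tqr ifjvu oeb qvyiv gmn
Hunk 4: at line 3 remove [cimq] add [zfixv,gaac] -> 11 lines: ryetg tzutq gkkf kmdb zfixv gaac tqr ifjvu oeb qvyiv gmn
Hunk 5: at line 1 remove [gkkf,kmdb] add [uanz,niroe] -> 11 lines: ryetg tzutq uanz niroe zfixv gaac tqr ifjvu oeb qvyiv gmn
Hunk 6: at line 2 remove [niroe,zfixv] add [oot] -> 10 lines: ryetg tzutq uanz oot gaac tqr ifjvu oeb qvyiv gmn
Hunk 7: at line 8 remove [qvyiv] add [avg] -> 10 lines: ryetg tzutq uanz oot gaac tqr ifjvu oeb avg gmn
Final line count: 10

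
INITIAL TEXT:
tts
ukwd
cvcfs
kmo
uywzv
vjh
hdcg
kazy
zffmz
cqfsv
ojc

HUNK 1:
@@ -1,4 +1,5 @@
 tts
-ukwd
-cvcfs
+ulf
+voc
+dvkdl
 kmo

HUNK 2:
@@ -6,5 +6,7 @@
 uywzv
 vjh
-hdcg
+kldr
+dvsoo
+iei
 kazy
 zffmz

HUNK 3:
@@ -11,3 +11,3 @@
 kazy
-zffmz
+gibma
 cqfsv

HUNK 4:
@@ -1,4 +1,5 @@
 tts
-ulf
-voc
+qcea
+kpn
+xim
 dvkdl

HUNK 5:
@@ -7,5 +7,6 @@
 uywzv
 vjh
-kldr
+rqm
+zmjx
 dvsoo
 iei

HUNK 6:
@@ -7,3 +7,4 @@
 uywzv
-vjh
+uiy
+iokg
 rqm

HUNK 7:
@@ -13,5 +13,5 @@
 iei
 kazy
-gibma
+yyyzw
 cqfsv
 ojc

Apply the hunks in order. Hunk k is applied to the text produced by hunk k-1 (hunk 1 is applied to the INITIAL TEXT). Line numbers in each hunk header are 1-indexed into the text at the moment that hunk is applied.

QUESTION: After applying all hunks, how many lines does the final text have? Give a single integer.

Hunk 1: at line 1 remove [ukwd,cvcfs] add [ulf,voc,dvkdl] -> 12 lines: tts ulf voc dvkdl kmo uywzv vjh hdcg kazy zffmz cqfsv ojc
Hunk 2: at line 6 remove [hdcg] add [kldr,dvsoo,iei] -> 14 lines: tts ulf voc dvkdl kmo uywzv vjh kldr dvsoo iei kazy zffmz cqfsv ojc
Hunk 3: at line 11 remove [zffmz] add [gibma] -> 14 lines: tts ulf voc dvkdl kmo uywzv vjh kldr dvsoo iei kazy gibma cqfsv ojc
Hunk 4: at line 1 remove [ulf,voc] add [qcea,kpn,xim] -> 15 lines: tts qcea kpn xim dvkdl kmo uywzv vjh kldr dvsoo iei kazy gibma cqfsv ojc
Hunk 5: at line 7 remove [kldr] add [rqm,zmjx] -> 16 lines: tts qcea kpn xim dvkdl kmo uywzv vjh rqm zmjx dvsoo iei kazy gibma cqfsv ojc
Hunk 6: at line 7 remove [vjh] add [uiy,iokg] -> 17 lines: tts qcea kpn xim dvkdl kmo uywzv uiy iokg rqm zmjx dvsoo iei kazy gibma cqfsv ojc
Hunk 7: at line 13 remove [gibma] add [yyyzw] -> 17 lines: tts qcea kpn xim dvkdl kmo uywzv uiy iokg rqm zmjx dvsoo iei kazy yyyzw cqfsv ojc
Final line count: 17

Answer: 17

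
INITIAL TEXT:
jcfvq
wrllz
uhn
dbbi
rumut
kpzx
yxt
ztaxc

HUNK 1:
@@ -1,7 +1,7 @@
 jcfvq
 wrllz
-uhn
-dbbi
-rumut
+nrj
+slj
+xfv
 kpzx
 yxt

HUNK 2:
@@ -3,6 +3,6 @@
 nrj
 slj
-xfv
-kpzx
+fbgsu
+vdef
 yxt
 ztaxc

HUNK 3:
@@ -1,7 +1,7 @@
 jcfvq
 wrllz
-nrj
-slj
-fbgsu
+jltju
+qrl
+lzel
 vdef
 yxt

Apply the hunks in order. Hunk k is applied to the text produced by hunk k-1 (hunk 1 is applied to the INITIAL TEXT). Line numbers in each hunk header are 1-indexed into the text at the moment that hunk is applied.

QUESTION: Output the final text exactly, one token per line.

Answer: jcfvq
wrllz
jltju
qrl
lzel
vdef
yxt
ztaxc

Derivation:
Hunk 1: at line 1 remove [uhn,dbbi,rumut] add [nrj,slj,xfv] -> 8 lines: jcfvq wrllz nrj slj xfv kpzx yxt ztaxc
Hunk 2: at line 3 remove [xfv,kpzx] add [fbgsu,vdef] -> 8 lines: jcfvq wrllz nrj slj fbgsu vdef yxt ztaxc
Hunk 3: at line 1 remove [nrj,slj,fbgsu] add [jltju,qrl,lzel] -> 8 lines: jcfvq wrllz jltju qrl lzel vdef yxt ztaxc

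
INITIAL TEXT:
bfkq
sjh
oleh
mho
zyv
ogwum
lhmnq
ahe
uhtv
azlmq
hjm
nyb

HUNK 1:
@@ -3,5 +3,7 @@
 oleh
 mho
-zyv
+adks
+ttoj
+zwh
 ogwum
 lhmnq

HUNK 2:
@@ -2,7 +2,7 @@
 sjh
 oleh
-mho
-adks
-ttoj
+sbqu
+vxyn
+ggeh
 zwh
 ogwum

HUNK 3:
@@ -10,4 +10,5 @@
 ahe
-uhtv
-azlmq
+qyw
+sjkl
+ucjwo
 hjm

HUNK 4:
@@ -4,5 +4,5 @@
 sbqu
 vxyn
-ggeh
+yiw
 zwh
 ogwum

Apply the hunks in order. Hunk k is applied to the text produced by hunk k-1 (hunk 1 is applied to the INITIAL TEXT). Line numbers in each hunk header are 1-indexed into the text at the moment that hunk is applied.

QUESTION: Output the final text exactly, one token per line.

Hunk 1: at line 3 remove [zyv] add [adks,ttoj,zwh] -> 14 lines: bfkq sjh oleh mho adks ttoj zwh ogwum lhmnq ahe uhtv azlmq hjm nyb
Hunk 2: at line 2 remove [mho,adks,ttoj] add [sbqu,vxyn,ggeh] -> 14 lines: bfkq sjh oleh sbqu vxyn ggeh zwh ogwum lhmnq ahe uhtv azlmq hjm nyb
Hunk 3: at line 10 remove [uhtv,azlmq] add [qyw,sjkl,ucjwo] -> 15 lines: bfkq sjh oleh sbqu vxyn ggeh zwh ogwum lhmnq ahe qyw sjkl ucjwo hjm nyb
Hunk 4: at line 4 remove [ggeh] add [yiw] -> 15 lines: bfkq sjh oleh sbqu vxyn yiw zwh ogwum lhmnq ahe qyw sjkl ucjwo hjm nyb

Answer: bfkq
sjh
oleh
sbqu
vxyn
yiw
zwh
ogwum
lhmnq
ahe
qyw
sjkl
ucjwo
hjm
nyb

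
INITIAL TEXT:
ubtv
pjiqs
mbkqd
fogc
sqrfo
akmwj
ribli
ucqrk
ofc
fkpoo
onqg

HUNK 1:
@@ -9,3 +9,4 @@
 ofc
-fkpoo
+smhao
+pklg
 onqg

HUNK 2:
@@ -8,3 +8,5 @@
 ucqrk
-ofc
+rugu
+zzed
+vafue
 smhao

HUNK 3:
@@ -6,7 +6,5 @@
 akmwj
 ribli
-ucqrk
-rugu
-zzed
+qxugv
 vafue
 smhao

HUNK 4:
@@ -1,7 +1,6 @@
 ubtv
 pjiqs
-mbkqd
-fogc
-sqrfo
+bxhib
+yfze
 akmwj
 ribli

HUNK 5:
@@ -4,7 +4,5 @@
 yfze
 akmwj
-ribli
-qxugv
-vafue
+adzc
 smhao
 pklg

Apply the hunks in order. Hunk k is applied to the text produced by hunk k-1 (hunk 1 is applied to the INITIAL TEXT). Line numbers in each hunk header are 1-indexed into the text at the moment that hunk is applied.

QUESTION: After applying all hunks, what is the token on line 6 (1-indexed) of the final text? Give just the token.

Hunk 1: at line 9 remove [fkpoo] add [smhao,pklg] -> 12 lines: ubtv pjiqs mbkqd fogc sqrfo akmwj ribli ucqrk ofc smhao pklg onqg
Hunk 2: at line 8 remove [ofc] add [rugu,zzed,vafue] -> 14 lines: ubtv pjiqs mbkqd fogc sqrfo akmwj ribli ucqrk rugu zzed vafue smhao pklg onqg
Hunk 3: at line 6 remove [ucqrk,rugu,zzed] add [qxugv] -> 12 lines: ubtv pjiqs mbkqd fogc sqrfo akmwj ribli qxugv vafue smhao pklg onqg
Hunk 4: at line 1 remove [mbkqd,fogc,sqrfo] add [bxhib,yfze] -> 11 lines: ubtv pjiqs bxhib yfze akmwj ribli qxugv vafue smhao pklg onqg
Hunk 5: at line 4 remove [ribli,qxugv,vafue] add [adzc] -> 9 lines: ubtv pjiqs bxhib yfze akmwj adzc smhao pklg onqg
Final line 6: adzc

Answer: adzc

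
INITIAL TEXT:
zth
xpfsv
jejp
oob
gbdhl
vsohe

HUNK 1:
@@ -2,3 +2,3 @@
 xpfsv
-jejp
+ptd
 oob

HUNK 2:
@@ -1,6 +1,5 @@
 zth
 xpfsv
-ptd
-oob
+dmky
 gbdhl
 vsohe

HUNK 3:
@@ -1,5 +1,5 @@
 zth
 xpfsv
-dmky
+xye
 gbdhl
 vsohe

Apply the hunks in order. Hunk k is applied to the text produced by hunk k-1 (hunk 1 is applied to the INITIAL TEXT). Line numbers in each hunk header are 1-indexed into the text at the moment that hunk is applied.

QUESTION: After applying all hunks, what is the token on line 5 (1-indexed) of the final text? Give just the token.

Answer: vsohe

Derivation:
Hunk 1: at line 2 remove [jejp] add [ptd] -> 6 lines: zth xpfsv ptd oob gbdhl vsohe
Hunk 2: at line 1 remove [ptd,oob] add [dmky] -> 5 lines: zth xpfsv dmky gbdhl vsohe
Hunk 3: at line 1 remove [dmky] add [xye] -> 5 lines: zth xpfsv xye gbdhl vsohe
Final line 5: vsohe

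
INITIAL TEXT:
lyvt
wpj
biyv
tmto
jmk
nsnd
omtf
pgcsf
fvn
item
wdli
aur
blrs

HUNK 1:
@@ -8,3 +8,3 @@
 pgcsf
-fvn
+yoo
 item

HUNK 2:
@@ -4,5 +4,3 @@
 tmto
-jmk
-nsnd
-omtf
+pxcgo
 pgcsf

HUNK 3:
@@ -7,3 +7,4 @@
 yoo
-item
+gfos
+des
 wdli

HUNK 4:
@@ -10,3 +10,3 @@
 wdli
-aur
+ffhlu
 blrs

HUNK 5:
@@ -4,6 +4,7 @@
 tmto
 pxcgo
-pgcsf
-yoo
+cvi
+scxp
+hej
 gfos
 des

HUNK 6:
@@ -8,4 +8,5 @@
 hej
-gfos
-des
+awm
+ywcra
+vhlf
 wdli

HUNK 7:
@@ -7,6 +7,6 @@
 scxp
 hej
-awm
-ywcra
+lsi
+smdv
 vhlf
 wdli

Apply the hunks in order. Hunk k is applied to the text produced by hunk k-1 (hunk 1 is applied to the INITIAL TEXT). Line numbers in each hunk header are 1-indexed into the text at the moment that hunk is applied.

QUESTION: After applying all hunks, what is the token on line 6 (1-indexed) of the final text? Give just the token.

Answer: cvi

Derivation:
Hunk 1: at line 8 remove [fvn] add [yoo] -> 13 lines: lyvt wpj biyv tmto jmk nsnd omtf pgcsf yoo item wdli aur blrs
Hunk 2: at line 4 remove [jmk,nsnd,omtf] add [pxcgo] -> 11 lines: lyvt wpj biyv tmto pxcgo pgcsf yoo item wdli aur blrs
Hunk 3: at line 7 remove [item] add [gfos,des] -> 12 lines: lyvt wpj biyv tmto pxcgo pgcsf yoo gfos des wdli aur blrs
Hunk 4: at line 10 remove [aur] add [ffhlu] -> 12 lines: lyvt wpj biyv tmto pxcgo pgcsf yoo gfos des wdli ffhlu blrs
Hunk 5: at line 4 remove [pgcsf,yoo] add [cvi,scxp,hej] -> 13 lines: lyvt wpj biyv tmto pxcgo cvi scxp hej gfos des wdli ffhlu blrs
Hunk 6: at line 8 remove [gfos,des] add [awm,ywcra,vhlf] -> 14 lines: lyvt wpj biyv tmto pxcgo cvi scxp hej awm ywcra vhlf wdli ffhlu blrs
Hunk 7: at line 7 remove [awm,ywcra] add [lsi,smdv] -> 14 lines: lyvt wpj biyv tmto pxcgo cvi scxp hej lsi smdv vhlf wdli ffhlu blrs
Final line 6: cvi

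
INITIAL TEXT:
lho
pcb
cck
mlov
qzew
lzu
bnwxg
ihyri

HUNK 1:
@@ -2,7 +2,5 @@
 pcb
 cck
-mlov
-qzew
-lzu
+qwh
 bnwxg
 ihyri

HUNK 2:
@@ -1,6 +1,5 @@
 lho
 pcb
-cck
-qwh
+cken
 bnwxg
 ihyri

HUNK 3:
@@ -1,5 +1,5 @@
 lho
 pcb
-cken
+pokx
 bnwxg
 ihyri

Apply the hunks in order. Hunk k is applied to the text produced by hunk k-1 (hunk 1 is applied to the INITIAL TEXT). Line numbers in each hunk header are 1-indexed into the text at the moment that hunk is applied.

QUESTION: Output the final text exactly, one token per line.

Hunk 1: at line 2 remove [mlov,qzew,lzu] add [qwh] -> 6 lines: lho pcb cck qwh bnwxg ihyri
Hunk 2: at line 1 remove [cck,qwh] add [cken] -> 5 lines: lho pcb cken bnwxg ihyri
Hunk 3: at line 1 remove [cken] add [pokx] -> 5 lines: lho pcb pokx bnwxg ihyri

Answer: lho
pcb
pokx
bnwxg
ihyri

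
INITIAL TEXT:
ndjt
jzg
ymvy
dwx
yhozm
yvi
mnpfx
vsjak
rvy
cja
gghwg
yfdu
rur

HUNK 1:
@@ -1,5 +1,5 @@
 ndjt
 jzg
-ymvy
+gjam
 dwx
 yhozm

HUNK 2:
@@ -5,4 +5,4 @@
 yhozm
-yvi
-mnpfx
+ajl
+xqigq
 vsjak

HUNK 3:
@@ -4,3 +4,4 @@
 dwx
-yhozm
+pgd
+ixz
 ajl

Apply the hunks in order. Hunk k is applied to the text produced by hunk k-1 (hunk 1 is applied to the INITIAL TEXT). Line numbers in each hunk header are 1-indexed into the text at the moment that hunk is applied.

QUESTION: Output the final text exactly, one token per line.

Hunk 1: at line 1 remove [ymvy] add [gjam] -> 13 lines: ndjt jzg gjam dwx yhozm yvi mnpfx vsjak rvy cja gghwg yfdu rur
Hunk 2: at line 5 remove [yvi,mnpfx] add [ajl,xqigq] -> 13 lines: ndjt jzg gjam dwx yhozm ajl xqigq vsjak rvy cja gghwg yfdu rur
Hunk 3: at line 4 remove [yhozm] add [pgd,ixz] -> 14 lines: ndjt jzg gjam dwx pgd ixz ajl xqigq vsjak rvy cja gghwg yfdu rur

Answer: ndjt
jzg
gjam
dwx
pgd
ixz
ajl
xqigq
vsjak
rvy
cja
gghwg
yfdu
rur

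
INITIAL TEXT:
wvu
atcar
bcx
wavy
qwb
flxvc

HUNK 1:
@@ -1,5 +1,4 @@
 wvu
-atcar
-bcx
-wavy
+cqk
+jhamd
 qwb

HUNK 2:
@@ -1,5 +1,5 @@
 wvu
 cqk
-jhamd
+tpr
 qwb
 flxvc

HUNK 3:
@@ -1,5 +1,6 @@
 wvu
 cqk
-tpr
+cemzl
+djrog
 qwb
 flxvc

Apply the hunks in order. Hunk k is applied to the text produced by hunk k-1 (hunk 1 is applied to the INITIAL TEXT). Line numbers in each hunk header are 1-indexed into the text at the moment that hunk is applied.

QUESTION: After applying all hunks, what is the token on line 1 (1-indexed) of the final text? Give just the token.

Answer: wvu

Derivation:
Hunk 1: at line 1 remove [atcar,bcx,wavy] add [cqk,jhamd] -> 5 lines: wvu cqk jhamd qwb flxvc
Hunk 2: at line 1 remove [jhamd] add [tpr] -> 5 lines: wvu cqk tpr qwb flxvc
Hunk 3: at line 1 remove [tpr] add [cemzl,djrog] -> 6 lines: wvu cqk cemzl djrog qwb flxvc
Final line 1: wvu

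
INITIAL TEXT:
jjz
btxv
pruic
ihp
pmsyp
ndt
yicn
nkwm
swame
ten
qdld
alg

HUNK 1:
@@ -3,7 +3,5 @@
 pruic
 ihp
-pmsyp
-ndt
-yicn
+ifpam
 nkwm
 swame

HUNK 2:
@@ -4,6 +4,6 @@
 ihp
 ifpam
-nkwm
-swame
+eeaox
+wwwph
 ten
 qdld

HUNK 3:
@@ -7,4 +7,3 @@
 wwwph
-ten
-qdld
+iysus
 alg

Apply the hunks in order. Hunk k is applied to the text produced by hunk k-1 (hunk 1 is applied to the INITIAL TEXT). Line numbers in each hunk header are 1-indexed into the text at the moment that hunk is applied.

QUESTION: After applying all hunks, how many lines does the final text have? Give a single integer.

Answer: 9

Derivation:
Hunk 1: at line 3 remove [pmsyp,ndt,yicn] add [ifpam] -> 10 lines: jjz btxv pruic ihp ifpam nkwm swame ten qdld alg
Hunk 2: at line 4 remove [nkwm,swame] add [eeaox,wwwph] -> 10 lines: jjz btxv pruic ihp ifpam eeaox wwwph ten qdld alg
Hunk 3: at line 7 remove [ten,qdld] add [iysus] -> 9 lines: jjz btxv pruic ihp ifpam eeaox wwwph iysus alg
Final line count: 9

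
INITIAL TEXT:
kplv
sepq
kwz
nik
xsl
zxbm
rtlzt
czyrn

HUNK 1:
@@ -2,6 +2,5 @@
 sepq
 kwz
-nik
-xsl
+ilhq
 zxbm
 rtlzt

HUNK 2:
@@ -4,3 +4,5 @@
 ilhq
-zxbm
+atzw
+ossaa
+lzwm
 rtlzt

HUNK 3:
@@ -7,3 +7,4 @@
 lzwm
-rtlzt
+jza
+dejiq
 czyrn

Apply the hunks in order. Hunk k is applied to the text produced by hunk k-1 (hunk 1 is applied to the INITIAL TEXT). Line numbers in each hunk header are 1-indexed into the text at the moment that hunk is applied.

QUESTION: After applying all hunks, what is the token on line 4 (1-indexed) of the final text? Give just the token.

Hunk 1: at line 2 remove [nik,xsl] add [ilhq] -> 7 lines: kplv sepq kwz ilhq zxbm rtlzt czyrn
Hunk 2: at line 4 remove [zxbm] add [atzw,ossaa,lzwm] -> 9 lines: kplv sepq kwz ilhq atzw ossaa lzwm rtlzt czyrn
Hunk 3: at line 7 remove [rtlzt] add [jza,dejiq] -> 10 lines: kplv sepq kwz ilhq atzw ossaa lzwm jza dejiq czyrn
Final line 4: ilhq

Answer: ilhq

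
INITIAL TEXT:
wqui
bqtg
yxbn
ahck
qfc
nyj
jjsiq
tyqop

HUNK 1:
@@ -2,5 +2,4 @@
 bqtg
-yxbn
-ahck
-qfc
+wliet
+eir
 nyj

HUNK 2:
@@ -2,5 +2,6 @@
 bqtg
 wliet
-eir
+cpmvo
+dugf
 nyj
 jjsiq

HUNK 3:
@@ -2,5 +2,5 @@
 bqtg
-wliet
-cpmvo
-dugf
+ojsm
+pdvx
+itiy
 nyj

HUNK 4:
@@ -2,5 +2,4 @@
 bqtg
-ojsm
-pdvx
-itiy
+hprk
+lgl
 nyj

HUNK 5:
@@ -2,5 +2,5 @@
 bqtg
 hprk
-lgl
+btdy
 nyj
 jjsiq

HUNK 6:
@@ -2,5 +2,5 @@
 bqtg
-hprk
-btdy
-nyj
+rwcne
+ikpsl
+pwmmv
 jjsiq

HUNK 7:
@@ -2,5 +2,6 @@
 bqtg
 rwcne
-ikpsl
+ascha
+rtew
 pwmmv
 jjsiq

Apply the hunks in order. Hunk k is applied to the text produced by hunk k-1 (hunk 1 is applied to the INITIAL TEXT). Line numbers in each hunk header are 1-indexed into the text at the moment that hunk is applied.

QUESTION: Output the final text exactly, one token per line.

Hunk 1: at line 2 remove [yxbn,ahck,qfc] add [wliet,eir] -> 7 lines: wqui bqtg wliet eir nyj jjsiq tyqop
Hunk 2: at line 2 remove [eir] add [cpmvo,dugf] -> 8 lines: wqui bqtg wliet cpmvo dugf nyj jjsiq tyqop
Hunk 3: at line 2 remove [wliet,cpmvo,dugf] add [ojsm,pdvx,itiy] -> 8 lines: wqui bqtg ojsm pdvx itiy nyj jjsiq tyqop
Hunk 4: at line 2 remove [ojsm,pdvx,itiy] add [hprk,lgl] -> 7 lines: wqui bqtg hprk lgl nyj jjsiq tyqop
Hunk 5: at line 2 remove [lgl] add [btdy] -> 7 lines: wqui bqtg hprk btdy nyj jjsiq tyqop
Hunk 6: at line 2 remove [hprk,btdy,nyj] add [rwcne,ikpsl,pwmmv] -> 7 lines: wqui bqtg rwcne ikpsl pwmmv jjsiq tyqop
Hunk 7: at line 2 remove [ikpsl] add [ascha,rtew] -> 8 lines: wqui bqtg rwcne ascha rtew pwmmv jjsiq tyqop

Answer: wqui
bqtg
rwcne
ascha
rtew
pwmmv
jjsiq
tyqop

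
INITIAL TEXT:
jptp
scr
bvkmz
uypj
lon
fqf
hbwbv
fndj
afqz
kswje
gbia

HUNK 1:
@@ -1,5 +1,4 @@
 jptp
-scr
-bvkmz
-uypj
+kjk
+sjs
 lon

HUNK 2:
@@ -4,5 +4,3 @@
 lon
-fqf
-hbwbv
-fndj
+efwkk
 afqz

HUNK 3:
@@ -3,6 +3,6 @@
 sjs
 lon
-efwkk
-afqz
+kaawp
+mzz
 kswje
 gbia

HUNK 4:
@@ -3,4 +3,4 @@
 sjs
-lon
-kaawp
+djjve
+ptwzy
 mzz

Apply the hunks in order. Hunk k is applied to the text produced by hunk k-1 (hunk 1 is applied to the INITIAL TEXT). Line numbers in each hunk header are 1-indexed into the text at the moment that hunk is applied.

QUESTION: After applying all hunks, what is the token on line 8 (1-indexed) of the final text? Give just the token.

Answer: gbia

Derivation:
Hunk 1: at line 1 remove [scr,bvkmz,uypj] add [kjk,sjs] -> 10 lines: jptp kjk sjs lon fqf hbwbv fndj afqz kswje gbia
Hunk 2: at line 4 remove [fqf,hbwbv,fndj] add [efwkk] -> 8 lines: jptp kjk sjs lon efwkk afqz kswje gbia
Hunk 3: at line 3 remove [efwkk,afqz] add [kaawp,mzz] -> 8 lines: jptp kjk sjs lon kaawp mzz kswje gbia
Hunk 4: at line 3 remove [lon,kaawp] add [djjve,ptwzy] -> 8 lines: jptp kjk sjs djjve ptwzy mzz kswje gbia
Final line 8: gbia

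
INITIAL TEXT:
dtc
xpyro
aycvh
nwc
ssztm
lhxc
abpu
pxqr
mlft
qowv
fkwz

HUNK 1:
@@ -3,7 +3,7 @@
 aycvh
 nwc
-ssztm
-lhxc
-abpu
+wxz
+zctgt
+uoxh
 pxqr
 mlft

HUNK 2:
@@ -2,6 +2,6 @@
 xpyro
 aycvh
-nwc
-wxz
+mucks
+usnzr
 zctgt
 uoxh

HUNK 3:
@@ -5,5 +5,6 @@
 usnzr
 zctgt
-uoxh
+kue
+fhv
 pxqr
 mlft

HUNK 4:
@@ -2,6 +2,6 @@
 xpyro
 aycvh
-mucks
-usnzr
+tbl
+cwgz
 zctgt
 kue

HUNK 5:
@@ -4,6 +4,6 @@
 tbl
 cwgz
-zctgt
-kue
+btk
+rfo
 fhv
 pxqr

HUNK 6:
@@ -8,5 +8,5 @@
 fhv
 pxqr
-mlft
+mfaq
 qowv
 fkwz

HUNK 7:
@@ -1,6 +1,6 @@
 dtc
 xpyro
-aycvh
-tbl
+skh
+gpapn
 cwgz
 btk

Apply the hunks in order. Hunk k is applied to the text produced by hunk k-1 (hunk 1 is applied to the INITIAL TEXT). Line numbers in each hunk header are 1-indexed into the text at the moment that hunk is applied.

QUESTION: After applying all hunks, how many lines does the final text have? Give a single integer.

Answer: 12

Derivation:
Hunk 1: at line 3 remove [ssztm,lhxc,abpu] add [wxz,zctgt,uoxh] -> 11 lines: dtc xpyro aycvh nwc wxz zctgt uoxh pxqr mlft qowv fkwz
Hunk 2: at line 2 remove [nwc,wxz] add [mucks,usnzr] -> 11 lines: dtc xpyro aycvh mucks usnzr zctgt uoxh pxqr mlft qowv fkwz
Hunk 3: at line 5 remove [uoxh] add [kue,fhv] -> 12 lines: dtc xpyro aycvh mucks usnzr zctgt kue fhv pxqr mlft qowv fkwz
Hunk 4: at line 2 remove [mucks,usnzr] add [tbl,cwgz] -> 12 lines: dtc xpyro aycvh tbl cwgz zctgt kue fhv pxqr mlft qowv fkwz
Hunk 5: at line 4 remove [zctgt,kue] add [btk,rfo] -> 12 lines: dtc xpyro aycvh tbl cwgz btk rfo fhv pxqr mlft qowv fkwz
Hunk 6: at line 8 remove [mlft] add [mfaq] -> 12 lines: dtc xpyro aycvh tbl cwgz btk rfo fhv pxqr mfaq qowv fkwz
Hunk 7: at line 1 remove [aycvh,tbl] add [skh,gpapn] -> 12 lines: dtc xpyro skh gpapn cwgz btk rfo fhv pxqr mfaq qowv fkwz
Final line count: 12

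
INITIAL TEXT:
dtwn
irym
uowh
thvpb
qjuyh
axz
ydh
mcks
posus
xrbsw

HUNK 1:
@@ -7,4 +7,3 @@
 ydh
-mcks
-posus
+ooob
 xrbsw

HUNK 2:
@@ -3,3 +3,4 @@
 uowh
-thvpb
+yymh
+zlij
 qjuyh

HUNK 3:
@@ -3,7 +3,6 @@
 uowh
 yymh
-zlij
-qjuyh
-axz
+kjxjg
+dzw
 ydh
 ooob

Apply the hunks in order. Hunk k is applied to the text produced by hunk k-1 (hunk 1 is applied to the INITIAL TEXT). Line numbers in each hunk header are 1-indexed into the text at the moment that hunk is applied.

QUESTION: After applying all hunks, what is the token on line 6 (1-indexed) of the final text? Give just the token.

Answer: dzw

Derivation:
Hunk 1: at line 7 remove [mcks,posus] add [ooob] -> 9 lines: dtwn irym uowh thvpb qjuyh axz ydh ooob xrbsw
Hunk 2: at line 3 remove [thvpb] add [yymh,zlij] -> 10 lines: dtwn irym uowh yymh zlij qjuyh axz ydh ooob xrbsw
Hunk 3: at line 3 remove [zlij,qjuyh,axz] add [kjxjg,dzw] -> 9 lines: dtwn irym uowh yymh kjxjg dzw ydh ooob xrbsw
Final line 6: dzw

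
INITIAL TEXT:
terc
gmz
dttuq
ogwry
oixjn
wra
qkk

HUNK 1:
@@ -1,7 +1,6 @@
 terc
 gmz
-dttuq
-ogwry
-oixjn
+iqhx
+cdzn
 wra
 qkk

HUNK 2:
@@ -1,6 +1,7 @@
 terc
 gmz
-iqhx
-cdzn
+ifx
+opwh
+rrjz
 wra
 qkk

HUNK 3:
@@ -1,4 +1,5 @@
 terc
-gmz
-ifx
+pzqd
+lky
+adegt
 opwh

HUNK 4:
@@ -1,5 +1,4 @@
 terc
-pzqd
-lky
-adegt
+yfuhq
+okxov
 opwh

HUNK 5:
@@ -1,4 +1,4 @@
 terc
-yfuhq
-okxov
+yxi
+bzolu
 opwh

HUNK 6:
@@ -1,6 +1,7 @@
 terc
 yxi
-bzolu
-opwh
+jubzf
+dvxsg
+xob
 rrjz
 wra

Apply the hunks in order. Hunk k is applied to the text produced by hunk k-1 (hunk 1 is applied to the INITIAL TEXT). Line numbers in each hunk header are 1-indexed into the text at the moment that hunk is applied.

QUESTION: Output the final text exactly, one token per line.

Answer: terc
yxi
jubzf
dvxsg
xob
rrjz
wra
qkk

Derivation:
Hunk 1: at line 1 remove [dttuq,ogwry,oixjn] add [iqhx,cdzn] -> 6 lines: terc gmz iqhx cdzn wra qkk
Hunk 2: at line 1 remove [iqhx,cdzn] add [ifx,opwh,rrjz] -> 7 lines: terc gmz ifx opwh rrjz wra qkk
Hunk 3: at line 1 remove [gmz,ifx] add [pzqd,lky,adegt] -> 8 lines: terc pzqd lky adegt opwh rrjz wra qkk
Hunk 4: at line 1 remove [pzqd,lky,adegt] add [yfuhq,okxov] -> 7 lines: terc yfuhq okxov opwh rrjz wra qkk
Hunk 5: at line 1 remove [yfuhq,okxov] add [yxi,bzolu] -> 7 lines: terc yxi bzolu opwh rrjz wra qkk
Hunk 6: at line 1 remove [bzolu,opwh] add [jubzf,dvxsg,xob] -> 8 lines: terc yxi jubzf dvxsg xob rrjz wra qkk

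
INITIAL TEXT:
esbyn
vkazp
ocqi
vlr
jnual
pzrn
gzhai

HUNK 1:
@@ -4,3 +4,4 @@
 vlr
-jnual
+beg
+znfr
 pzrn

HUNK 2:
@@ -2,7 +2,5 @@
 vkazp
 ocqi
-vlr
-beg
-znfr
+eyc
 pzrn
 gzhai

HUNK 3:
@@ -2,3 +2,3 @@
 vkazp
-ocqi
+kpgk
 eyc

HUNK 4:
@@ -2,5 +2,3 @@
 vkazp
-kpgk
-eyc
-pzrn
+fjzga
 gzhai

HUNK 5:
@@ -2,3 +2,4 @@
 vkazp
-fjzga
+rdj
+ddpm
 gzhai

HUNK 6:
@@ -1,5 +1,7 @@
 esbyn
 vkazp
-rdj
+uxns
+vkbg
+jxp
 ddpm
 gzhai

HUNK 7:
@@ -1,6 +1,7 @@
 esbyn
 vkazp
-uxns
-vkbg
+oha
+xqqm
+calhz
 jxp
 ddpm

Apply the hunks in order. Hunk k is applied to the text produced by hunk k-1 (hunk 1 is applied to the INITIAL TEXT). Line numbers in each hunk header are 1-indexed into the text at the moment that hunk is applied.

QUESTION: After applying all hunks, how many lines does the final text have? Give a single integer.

Answer: 8

Derivation:
Hunk 1: at line 4 remove [jnual] add [beg,znfr] -> 8 lines: esbyn vkazp ocqi vlr beg znfr pzrn gzhai
Hunk 2: at line 2 remove [vlr,beg,znfr] add [eyc] -> 6 lines: esbyn vkazp ocqi eyc pzrn gzhai
Hunk 3: at line 2 remove [ocqi] add [kpgk] -> 6 lines: esbyn vkazp kpgk eyc pzrn gzhai
Hunk 4: at line 2 remove [kpgk,eyc,pzrn] add [fjzga] -> 4 lines: esbyn vkazp fjzga gzhai
Hunk 5: at line 2 remove [fjzga] add [rdj,ddpm] -> 5 lines: esbyn vkazp rdj ddpm gzhai
Hunk 6: at line 1 remove [rdj] add [uxns,vkbg,jxp] -> 7 lines: esbyn vkazp uxns vkbg jxp ddpm gzhai
Hunk 7: at line 1 remove [uxns,vkbg] add [oha,xqqm,calhz] -> 8 lines: esbyn vkazp oha xqqm calhz jxp ddpm gzhai
Final line count: 8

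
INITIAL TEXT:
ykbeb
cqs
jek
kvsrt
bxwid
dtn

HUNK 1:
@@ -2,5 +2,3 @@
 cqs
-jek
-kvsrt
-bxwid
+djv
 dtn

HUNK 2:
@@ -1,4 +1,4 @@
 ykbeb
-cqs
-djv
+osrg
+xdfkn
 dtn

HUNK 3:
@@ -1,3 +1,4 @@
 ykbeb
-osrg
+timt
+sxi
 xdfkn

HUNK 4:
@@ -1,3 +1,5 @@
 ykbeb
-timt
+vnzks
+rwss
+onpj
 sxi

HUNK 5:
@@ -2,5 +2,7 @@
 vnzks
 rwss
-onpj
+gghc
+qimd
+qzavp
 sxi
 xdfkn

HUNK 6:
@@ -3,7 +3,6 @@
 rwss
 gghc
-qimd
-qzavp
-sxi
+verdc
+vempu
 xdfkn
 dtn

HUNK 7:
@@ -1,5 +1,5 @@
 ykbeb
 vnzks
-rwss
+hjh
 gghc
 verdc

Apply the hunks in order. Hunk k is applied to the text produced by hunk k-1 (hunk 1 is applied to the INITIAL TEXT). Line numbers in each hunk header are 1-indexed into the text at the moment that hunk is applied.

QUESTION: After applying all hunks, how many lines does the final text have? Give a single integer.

Answer: 8

Derivation:
Hunk 1: at line 2 remove [jek,kvsrt,bxwid] add [djv] -> 4 lines: ykbeb cqs djv dtn
Hunk 2: at line 1 remove [cqs,djv] add [osrg,xdfkn] -> 4 lines: ykbeb osrg xdfkn dtn
Hunk 3: at line 1 remove [osrg] add [timt,sxi] -> 5 lines: ykbeb timt sxi xdfkn dtn
Hunk 4: at line 1 remove [timt] add [vnzks,rwss,onpj] -> 7 lines: ykbeb vnzks rwss onpj sxi xdfkn dtn
Hunk 5: at line 2 remove [onpj] add [gghc,qimd,qzavp] -> 9 lines: ykbeb vnzks rwss gghc qimd qzavp sxi xdfkn dtn
Hunk 6: at line 3 remove [qimd,qzavp,sxi] add [verdc,vempu] -> 8 lines: ykbeb vnzks rwss gghc verdc vempu xdfkn dtn
Hunk 7: at line 1 remove [rwss] add [hjh] -> 8 lines: ykbeb vnzks hjh gghc verdc vempu xdfkn dtn
Final line count: 8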